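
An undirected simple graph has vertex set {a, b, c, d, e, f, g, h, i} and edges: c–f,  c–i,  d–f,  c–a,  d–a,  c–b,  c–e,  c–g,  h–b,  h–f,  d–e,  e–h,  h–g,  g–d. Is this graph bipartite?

Yes

Color {c, d, h} black and {a, b, e, f, g, i} white. No edge joins two same-colored vertices, so the graph is bipartite.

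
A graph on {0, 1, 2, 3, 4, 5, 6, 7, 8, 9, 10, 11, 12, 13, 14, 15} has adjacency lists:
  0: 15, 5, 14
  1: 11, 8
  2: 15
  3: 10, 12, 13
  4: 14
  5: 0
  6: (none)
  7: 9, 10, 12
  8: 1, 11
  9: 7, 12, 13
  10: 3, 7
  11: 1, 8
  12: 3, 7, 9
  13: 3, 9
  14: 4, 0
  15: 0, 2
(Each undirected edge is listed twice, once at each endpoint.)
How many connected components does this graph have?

Component: {6}
Component: {1, 8, 11}
Component: {0, 2, 4, 5, 14, 15}
Component: {3, 7, 9, 10, 12, 13}

4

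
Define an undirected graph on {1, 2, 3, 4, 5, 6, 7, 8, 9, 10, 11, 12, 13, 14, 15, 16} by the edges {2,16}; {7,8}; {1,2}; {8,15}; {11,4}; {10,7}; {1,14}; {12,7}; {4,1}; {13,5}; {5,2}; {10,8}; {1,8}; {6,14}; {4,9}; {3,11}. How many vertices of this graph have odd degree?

Degrees: 1:4, 2:3, 3:1, 4:3, 5:2, 6:1, 7:3, 8:4, 9:1, 10:2, 11:2, 12:1, 13:1, 14:2, 15:1, 16:1
Odd-degree vertices: 2, 3, 4, 6, 7, 9, 12, 13, 15, 16.

10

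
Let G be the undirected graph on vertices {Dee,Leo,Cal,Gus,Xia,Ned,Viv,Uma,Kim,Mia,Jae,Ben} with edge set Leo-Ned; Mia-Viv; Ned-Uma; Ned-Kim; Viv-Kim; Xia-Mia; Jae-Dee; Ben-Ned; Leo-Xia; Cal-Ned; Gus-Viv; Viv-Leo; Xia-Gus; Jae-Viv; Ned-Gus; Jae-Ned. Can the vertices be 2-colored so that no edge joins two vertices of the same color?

Yes

A valid 2-coloring puts {Leo, Cal, Gus, Uma, Kim, Mia, Jae, Ben} on one side and {Dee, Xia, Ned, Viv} on the other; every edge crosses between the two sides.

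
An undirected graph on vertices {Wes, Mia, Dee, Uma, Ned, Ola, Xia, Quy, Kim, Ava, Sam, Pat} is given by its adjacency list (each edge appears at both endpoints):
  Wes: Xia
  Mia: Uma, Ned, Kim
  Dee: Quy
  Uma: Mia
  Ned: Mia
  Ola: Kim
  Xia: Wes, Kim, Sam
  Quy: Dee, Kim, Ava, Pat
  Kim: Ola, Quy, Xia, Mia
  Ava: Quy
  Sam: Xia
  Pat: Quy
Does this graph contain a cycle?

No

|V| = 12, |E| = 11, number of components = 1.
Since 11 = 12 - 1, the graph is a forest and contains no cycle.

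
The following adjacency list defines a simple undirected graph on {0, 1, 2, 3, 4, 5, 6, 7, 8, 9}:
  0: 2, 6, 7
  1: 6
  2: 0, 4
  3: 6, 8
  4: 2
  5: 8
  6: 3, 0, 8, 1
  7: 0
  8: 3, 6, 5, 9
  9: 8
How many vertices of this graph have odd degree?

Degrees: 0:3, 1:1, 2:2, 3:2, 4:1, 5:1, 6:4, 7:1, 8:4, 9:1
Odd-degree vertices: 0, 1, 4, 5, 7, 9.

6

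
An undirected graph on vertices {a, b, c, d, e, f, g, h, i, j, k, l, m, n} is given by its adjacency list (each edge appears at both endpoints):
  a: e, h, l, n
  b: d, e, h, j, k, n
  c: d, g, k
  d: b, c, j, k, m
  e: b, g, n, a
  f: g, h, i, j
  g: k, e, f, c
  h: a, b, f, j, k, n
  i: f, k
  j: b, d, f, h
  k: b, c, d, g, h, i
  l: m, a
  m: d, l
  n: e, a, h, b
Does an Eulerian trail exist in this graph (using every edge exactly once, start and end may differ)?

Degrees: a:4, b:6, c:3, d:5, e:4, f:4, g:4, h:6, i:2, j:4, k:6, l:2, m:2, n:4
Odd-degree vertices: c, d (2 total).
With 2 odd-degree vertices and all edges in one connected piece, an Eulerian trail exists (from c to d).

Yes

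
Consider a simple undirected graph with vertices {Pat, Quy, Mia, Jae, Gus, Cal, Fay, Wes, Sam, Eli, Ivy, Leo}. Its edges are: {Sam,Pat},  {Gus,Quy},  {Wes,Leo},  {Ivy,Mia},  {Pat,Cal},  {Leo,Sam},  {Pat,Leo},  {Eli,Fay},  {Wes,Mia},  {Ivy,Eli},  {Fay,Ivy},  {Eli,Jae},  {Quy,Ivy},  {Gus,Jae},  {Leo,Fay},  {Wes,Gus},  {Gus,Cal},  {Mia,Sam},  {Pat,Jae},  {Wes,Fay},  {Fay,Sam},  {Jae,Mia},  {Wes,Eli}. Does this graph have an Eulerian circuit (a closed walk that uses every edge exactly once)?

Degrees: Pat:4, Quy:2, Mia:4, Jae:4, Gus:4, Cal:2, Fay:5, Wes:5, Sam:4, Eli:4, Ivy:4, Leo:4
Fay, Wes have odd degree; an Eulerian circuit needs every degree to be even, so none exists.

No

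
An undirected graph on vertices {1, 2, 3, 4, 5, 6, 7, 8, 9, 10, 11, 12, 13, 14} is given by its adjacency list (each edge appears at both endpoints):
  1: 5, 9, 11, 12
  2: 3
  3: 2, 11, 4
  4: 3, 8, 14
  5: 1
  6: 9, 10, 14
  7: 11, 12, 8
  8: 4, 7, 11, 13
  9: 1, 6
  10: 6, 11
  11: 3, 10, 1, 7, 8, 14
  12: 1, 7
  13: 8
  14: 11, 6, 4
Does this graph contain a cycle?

Yes

|V| = 14, |E| = 19, number of components = 1.
Since 19 > 14 - 1, a cycle must exist; for instance 1-11-7-12-1.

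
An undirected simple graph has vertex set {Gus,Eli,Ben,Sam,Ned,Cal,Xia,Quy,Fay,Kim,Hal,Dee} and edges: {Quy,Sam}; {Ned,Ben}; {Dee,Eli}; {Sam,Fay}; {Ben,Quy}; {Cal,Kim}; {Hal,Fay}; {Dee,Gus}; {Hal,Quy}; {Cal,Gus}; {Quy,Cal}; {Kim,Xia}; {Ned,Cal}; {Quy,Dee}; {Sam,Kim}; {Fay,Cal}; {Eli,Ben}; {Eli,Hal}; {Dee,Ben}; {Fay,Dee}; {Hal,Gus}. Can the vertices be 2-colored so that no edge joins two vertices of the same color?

No

Eli-Ben-Dee-Eli is an odd cycle (length 3), and a bipartite graph can contain only even cycles.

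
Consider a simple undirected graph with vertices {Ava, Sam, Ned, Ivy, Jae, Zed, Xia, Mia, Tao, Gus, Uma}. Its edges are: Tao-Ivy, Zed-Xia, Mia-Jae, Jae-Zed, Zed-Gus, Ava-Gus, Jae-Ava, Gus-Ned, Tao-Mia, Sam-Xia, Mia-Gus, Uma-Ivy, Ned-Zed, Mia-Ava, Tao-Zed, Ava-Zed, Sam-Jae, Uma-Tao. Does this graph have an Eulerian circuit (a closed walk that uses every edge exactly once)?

Yes

Degrees: Ava:4, Sam:2, Ned:2, Ivy:2, Jae:4, Zed:6, Xia:2, Mia:4, Tao:4, Gus:4, Uma:2
Every vertex has even degree and the edges form a single connected piece, so an Eulerian circuit exists.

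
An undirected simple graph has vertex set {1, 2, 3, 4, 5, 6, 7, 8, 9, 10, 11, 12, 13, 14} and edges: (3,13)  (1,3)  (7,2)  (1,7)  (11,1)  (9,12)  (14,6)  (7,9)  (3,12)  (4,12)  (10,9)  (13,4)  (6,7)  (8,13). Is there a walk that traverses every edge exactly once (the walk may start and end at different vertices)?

Degrees: 1:3, 2:1, 3:3, 4:2, 5:0, 6:2, 7:4, 8:1, 9:3, 10:1, 11:1, 12:3, 13:3, 14:1
Odd-degree vertices: 1, 2, 3, 8, 9, 10, 11, 12, 13, 14 (10 total).
With 10 odd-degree vertices (more than two), no single trail can use every edge.

No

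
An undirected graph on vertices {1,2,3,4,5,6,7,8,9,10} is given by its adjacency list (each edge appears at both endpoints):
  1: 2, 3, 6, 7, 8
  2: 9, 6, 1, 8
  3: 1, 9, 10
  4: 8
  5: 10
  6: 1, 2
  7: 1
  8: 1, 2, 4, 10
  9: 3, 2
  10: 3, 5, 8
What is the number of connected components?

1

Component: {1, 2, 3, 4, 5, 6, 7, 8, 9, 10}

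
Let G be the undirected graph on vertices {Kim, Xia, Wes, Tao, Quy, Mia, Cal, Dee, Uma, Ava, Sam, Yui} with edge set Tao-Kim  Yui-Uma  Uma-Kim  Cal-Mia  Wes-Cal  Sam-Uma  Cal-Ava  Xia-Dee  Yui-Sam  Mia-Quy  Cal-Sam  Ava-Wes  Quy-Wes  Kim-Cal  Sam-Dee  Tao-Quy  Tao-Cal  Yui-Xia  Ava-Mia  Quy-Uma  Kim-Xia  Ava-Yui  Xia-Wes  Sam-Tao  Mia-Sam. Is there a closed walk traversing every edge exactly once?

Yes

Degrees: Kim:4, Xia:4, Wes:4, Tao:4, Quy:4, Mia:4, Cal:6, Dee:2, Uma:4, Ava:4, Sam:6, Yui:4
All degrees are even and the non-isolated vertices are connected — an Eulerian circuit exists.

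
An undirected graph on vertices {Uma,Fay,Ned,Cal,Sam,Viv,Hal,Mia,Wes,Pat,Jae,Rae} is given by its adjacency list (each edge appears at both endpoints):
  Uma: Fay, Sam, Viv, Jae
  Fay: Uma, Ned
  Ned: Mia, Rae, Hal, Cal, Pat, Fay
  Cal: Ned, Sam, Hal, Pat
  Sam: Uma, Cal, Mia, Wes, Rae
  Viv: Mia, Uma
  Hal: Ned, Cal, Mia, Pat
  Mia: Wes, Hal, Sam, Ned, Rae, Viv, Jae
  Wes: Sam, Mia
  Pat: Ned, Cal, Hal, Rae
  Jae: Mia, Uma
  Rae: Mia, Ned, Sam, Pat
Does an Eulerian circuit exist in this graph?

Degrees: Uma:4, Fay:2, Ned:6, Cal:4, Sam:5, Viv:2, Hal:4, Mia:7, Wes:2, Pat:4, Jae:2, Rae:4
Vertices with odd degree: Sam, Mia. An Eulerian circuit requires all degrees even.

No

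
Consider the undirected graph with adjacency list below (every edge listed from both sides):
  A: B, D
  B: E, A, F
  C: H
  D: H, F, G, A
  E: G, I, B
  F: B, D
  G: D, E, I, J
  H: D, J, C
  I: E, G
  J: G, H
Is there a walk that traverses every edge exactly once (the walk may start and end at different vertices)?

Degrees: A:2, B:3, C:1, D:4, E:3, F:2, G:4, H:3, I:2, J:2
Odd-degree vertices: B, C, E, H (4 total).
An Eulerian trail requires 0 or 2 odd-degree vertices; here there are 4.

No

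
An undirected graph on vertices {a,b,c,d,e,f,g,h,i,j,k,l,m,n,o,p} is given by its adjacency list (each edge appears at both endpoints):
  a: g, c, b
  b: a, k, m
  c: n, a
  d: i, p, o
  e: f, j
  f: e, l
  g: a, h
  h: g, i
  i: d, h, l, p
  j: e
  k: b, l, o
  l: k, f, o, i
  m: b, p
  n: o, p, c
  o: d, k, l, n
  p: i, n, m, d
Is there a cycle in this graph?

|V| = 16, |E| = 22, number of components = 1.
One cycle is a-b-k-l-i-p-n-c-a.

Yes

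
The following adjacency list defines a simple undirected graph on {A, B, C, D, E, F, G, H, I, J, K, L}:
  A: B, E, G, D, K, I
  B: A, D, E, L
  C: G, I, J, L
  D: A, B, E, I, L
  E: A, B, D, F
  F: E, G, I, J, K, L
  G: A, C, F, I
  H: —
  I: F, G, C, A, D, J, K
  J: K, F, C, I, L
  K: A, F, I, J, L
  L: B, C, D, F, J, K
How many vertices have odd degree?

Degrees: A:6, B:4, C:4, D:5, E:4, F:6, G:4, H:0, I:7, J:5, K:5, L:6
Odd-degree vertices: D, I, J, K.

4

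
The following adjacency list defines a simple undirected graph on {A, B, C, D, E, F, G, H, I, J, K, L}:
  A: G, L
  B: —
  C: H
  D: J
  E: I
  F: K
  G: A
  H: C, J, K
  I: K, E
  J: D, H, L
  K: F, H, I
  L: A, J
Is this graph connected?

Component: {B}
Component: {A, C, D, E, F, G, H, I, J, K, L}
There are 2 separate components, so the graph is not connected.

No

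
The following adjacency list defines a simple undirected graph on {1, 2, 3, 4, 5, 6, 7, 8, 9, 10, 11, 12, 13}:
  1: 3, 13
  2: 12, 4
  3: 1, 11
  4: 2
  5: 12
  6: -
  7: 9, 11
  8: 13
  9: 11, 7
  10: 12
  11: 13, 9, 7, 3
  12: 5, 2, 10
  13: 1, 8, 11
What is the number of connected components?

3

Component: {6}
Component: {2, 4, 5, 10, 12}
Component: {1, 3, 7, 8, 9, 11, 13}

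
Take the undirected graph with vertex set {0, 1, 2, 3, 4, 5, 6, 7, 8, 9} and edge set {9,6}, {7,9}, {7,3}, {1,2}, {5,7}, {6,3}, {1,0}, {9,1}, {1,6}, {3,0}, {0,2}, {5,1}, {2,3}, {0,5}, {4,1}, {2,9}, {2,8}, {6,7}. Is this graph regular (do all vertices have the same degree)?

Degrees: 0:4, 1:6, 2:5, 3:4, 4:1, 5:3, 6:4, 7:4, 8:1, 9:4
Degrees are not all equal (e.g. deg(4)=1 but deg(1)=6); not regular.

No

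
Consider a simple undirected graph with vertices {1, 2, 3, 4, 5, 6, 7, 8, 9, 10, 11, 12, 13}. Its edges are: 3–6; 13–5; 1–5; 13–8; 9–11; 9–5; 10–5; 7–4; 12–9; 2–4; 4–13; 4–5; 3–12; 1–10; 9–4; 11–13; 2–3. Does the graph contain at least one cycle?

The graph has 13 vertices, 17 edges, and 1 connected component.
Since 17 > 13 - 1, a cycle must exist; for instance 5-13-11-9-5.

Yes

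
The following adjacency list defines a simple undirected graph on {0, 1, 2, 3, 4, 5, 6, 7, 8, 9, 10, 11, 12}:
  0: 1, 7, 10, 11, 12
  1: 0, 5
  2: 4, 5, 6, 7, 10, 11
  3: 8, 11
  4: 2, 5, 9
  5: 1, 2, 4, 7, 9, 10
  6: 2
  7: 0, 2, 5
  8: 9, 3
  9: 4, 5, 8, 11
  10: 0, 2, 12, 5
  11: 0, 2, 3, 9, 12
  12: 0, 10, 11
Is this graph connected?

Starting from 0 and exploring outward reaches every vertex (0, 7, 11, 1, 10, 12, 5, 2, 3, 9, 4, 6, 8); the graph is connected.

Yes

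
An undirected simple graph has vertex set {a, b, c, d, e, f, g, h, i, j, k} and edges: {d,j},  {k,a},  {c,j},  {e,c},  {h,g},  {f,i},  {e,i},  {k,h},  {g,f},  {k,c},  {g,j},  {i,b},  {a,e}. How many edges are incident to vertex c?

Neighbors of c: e, j, k.

3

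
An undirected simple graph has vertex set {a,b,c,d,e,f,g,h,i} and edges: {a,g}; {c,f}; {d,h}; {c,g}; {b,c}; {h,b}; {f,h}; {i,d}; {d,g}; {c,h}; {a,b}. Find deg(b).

3

Neighbors of b: a, c, h.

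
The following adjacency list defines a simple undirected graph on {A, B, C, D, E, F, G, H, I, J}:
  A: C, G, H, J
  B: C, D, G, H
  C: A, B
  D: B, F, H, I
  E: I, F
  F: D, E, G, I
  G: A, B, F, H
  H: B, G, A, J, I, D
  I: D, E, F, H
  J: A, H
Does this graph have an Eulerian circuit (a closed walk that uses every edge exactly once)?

Yes

Degrees: A:4, B:4, C:2, D:4, E:2, F:4, G:4, H:6, I:4, J:2
All degrees are even and the non-isolated vertices are connected — an Eulerian circuit exists.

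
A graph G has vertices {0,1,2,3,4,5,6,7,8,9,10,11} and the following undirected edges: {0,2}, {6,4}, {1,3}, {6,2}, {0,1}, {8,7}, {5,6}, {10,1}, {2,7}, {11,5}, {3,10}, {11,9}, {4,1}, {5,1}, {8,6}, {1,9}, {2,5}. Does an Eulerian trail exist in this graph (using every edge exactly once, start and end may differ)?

Degrees: 0:2, 1:6, 2:4, 3:2, 4:2, 5:4, 6:4, 7:2, 8:2, 9:2, 10:2, 11:2
Odd-degree vertices: none (0 total).
The non-isolated vertices are connected and exactly 0 have odd degree, so an Eulerian trail exists.

Yes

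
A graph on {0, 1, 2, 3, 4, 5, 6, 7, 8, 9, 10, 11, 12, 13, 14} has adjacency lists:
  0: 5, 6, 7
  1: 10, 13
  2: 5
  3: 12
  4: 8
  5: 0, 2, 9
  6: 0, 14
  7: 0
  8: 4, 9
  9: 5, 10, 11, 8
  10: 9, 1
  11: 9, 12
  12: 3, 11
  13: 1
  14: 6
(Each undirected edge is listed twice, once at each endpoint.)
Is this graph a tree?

|V| = 15, |E| = 14.
Connected and |E| = |V| - 1, which characterizes a tree.

Yes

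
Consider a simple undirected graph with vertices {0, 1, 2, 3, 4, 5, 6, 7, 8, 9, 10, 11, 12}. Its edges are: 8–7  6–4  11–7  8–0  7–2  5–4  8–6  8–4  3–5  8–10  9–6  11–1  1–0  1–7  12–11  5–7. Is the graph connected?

Yes

A breadth-first search from 0 visits 0, 1, 8, 7, 11, 4, 10, 6, 5, 2, 12, 9, 3 — all 13 vertices — so the graph is connected.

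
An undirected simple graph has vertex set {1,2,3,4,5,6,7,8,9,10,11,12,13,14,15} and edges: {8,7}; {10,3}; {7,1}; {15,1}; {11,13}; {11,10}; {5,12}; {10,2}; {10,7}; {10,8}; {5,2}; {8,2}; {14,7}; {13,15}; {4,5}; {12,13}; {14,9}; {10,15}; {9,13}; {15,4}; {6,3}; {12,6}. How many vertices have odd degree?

Degrees: 1:2, 2:3, 3:2, 4:2, 5:3, 6:2, 7:4, 8:3, 9:2, 10:6, 11:2, 12:3, 13:4, 14:2, 15:4
Odd-degree vertices: 2, 5, 8, 12.

4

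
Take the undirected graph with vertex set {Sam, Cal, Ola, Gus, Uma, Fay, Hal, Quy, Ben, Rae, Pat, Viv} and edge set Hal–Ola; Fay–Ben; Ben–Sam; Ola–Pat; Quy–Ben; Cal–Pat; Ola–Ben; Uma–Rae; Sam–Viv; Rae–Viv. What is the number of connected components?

2

Component: {Gus}
Component: {Sam, Cal, Ola, Uma, Fay, Hal, Quy, Ben, Rae, Pat, Viv}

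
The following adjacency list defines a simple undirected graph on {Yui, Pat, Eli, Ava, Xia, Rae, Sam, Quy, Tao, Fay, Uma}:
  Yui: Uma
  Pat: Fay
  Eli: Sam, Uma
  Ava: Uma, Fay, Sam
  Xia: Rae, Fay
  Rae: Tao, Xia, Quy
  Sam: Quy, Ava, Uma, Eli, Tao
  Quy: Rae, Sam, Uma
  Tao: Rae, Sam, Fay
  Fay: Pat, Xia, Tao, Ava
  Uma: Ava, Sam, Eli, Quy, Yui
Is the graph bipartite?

No

Quy-Sam-Uma-Quy is an odd cycle (length 3), and a bipartite graph can contain only even cycles.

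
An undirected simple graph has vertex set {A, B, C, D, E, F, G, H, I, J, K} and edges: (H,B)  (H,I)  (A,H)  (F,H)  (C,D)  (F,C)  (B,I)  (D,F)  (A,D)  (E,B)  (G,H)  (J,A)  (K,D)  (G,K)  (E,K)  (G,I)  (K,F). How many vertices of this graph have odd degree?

6

Degrees: A:3, B:3, C:2, D:4, E:2, F:4, G:3, H:5, I:3, J:1, K:4
Odd-degree vertices: A, B, G, H, I, J.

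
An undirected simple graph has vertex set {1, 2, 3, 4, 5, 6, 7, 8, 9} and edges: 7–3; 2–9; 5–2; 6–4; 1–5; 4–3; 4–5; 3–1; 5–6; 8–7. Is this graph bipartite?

No

4-6-5-4 is an odd cycle (length 3), and a bipartite graph can contain only even cycles.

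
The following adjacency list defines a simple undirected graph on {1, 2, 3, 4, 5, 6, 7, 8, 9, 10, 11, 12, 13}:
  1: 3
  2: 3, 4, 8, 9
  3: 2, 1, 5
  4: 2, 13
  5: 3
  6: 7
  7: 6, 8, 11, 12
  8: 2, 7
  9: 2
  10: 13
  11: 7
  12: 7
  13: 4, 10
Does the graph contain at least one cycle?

No

|V| = 13, |E| = 12, number of components = 1.
A forest on 13 vertices with 1 component has exactly 12 edges, which matches — so no cycle.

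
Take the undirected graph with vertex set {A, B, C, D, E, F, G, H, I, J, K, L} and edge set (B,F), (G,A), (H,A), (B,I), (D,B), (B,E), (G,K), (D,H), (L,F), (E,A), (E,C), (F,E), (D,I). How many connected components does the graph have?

Component: {J}
Component: {A, B, C, D, E, F, G, H, I, K, L}

2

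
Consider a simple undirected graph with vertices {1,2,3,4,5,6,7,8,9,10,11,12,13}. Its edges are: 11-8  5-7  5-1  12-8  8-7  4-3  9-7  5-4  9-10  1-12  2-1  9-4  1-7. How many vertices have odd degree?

8

Degrees: 1:4, 2:1, 3:1, 4:3, 5:3, 6:0, 7:4, 8:3, 9:3, 10:1, 11:1, 12:2, 13:0
Odd-degree vertices: 2, 3, 4, 5, 8, 9, 10, 11.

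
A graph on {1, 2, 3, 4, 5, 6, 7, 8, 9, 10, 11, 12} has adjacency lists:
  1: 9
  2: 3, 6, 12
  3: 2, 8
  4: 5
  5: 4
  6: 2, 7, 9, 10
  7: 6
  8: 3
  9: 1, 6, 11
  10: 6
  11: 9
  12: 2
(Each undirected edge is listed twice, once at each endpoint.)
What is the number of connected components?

Component: {4, 5}
Component: {1, 2, 3, 6, 7, 8, 9, 10, 11, 12}

2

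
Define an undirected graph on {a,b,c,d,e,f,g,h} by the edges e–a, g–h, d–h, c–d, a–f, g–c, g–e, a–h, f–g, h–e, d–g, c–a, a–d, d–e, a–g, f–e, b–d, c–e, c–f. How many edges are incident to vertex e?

Neighbors of e: a, c, d, f, g, h.

6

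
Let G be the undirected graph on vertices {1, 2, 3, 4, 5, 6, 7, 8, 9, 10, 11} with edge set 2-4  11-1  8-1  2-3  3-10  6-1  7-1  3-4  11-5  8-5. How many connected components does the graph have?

Component: {9}
Component: {2, 3, 4, 10}
Component: {1, 5, 6, 7, 8, 11}

3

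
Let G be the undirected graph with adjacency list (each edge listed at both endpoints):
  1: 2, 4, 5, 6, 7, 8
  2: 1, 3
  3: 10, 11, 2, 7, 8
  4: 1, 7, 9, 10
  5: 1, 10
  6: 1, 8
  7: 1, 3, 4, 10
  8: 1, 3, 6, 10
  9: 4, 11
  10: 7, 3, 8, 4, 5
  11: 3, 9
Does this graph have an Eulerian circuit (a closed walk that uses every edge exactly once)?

No

Degrees: 1:6, 2:2, 3:5, 4:4, 5:2, 6:2, 7:4, 8:4, 9:2, 10:5, 11:2
Vertices with odd degree: 3, 10. An Eulerian circuit requires all degrees even.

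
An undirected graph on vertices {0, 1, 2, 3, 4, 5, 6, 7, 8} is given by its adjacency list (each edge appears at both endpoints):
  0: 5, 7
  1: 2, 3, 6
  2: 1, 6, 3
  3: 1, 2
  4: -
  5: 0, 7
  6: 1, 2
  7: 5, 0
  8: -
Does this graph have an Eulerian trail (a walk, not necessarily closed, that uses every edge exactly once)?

No

Degrees: 0:2, 1:3, 2:3, 3:2, 4:0, 5:2, 6:2, 7:2, 8:0
Odd-degree vertices: 1, 2 (2 total).
The edges lie in more than one component, so no single trail can cover them all.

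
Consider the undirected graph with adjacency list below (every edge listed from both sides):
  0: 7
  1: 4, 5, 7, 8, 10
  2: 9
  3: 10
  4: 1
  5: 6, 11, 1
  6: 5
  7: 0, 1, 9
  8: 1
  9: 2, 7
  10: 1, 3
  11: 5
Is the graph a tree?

Yes

|V| = 12, |E| = 11.
It is connected with exactly 11 edges, hence acyclic — it is a tree.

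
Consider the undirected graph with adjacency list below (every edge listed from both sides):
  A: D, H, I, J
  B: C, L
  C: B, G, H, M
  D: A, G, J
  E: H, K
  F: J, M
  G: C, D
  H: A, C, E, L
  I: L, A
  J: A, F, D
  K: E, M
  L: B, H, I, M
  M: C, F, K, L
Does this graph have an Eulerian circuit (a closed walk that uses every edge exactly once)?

No

Degrees: A:4, B:2, C:4, D:3, E:2, F:2, G:2, H:4, I:2, J:3, K:2, L:4, M:4
D, J have odd degree; an Eulerian circuit needs every degree to be even, so none exists.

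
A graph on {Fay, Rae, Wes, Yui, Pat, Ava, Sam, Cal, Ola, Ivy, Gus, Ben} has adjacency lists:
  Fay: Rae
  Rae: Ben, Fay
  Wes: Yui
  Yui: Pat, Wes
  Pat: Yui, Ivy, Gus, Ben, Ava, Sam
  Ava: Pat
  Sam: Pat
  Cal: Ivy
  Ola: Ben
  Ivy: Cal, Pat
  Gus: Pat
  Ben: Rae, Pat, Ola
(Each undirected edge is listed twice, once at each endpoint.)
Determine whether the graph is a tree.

Yes

|V| = 12, |E| = 11.
It is connected with exactly 11 edges, hence acyclic — it is a tree.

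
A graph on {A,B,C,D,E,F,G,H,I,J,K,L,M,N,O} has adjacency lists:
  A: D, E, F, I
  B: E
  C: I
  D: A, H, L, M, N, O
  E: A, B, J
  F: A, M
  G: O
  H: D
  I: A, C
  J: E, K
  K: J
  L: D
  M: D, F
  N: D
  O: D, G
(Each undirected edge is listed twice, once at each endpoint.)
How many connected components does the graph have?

Component: {A, B, C, D, E, F, G, H, I, J, K, L, M, N, O}

1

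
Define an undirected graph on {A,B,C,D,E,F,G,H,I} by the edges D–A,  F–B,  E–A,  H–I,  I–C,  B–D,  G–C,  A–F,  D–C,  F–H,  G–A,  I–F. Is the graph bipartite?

No

The cycle H-F-I-H has length 3, which is odd, so the graph is not bipartite.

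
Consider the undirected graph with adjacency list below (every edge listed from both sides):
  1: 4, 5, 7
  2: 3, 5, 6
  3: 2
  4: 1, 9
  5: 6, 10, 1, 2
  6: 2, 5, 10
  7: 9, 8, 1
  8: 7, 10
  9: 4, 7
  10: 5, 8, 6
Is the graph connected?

Yes

A breadth-first search from 1 visits 1, 5, 7, 4, 6, 2, 10, 9, 8, 3 — all 10 vertices — so the graph is connected.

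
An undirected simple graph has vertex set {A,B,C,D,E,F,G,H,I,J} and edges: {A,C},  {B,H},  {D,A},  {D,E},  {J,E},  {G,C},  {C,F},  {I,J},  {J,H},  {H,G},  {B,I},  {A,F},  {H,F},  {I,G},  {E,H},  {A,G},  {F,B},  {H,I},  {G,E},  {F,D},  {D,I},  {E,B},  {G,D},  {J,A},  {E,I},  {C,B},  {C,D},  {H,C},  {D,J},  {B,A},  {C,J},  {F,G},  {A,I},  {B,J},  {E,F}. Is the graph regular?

Degrees: A:7, B:7, C:7, D:7, E:7, F:7, G:7, H:7, I:7, J:7
Every vertex has degree 7, so the graph is 7-regular.

Yes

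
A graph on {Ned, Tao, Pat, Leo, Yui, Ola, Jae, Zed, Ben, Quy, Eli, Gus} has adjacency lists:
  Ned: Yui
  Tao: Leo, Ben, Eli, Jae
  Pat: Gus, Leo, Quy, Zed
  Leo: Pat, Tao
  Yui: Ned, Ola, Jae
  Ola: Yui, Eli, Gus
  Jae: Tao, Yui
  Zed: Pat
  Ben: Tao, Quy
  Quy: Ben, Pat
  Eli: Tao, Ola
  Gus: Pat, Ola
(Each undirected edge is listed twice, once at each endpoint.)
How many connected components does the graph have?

1

Component: {Ned, Tao, Pat, Leo, Yui, Ola, Jae, Zed, Ben, Quy, Eli, Gus}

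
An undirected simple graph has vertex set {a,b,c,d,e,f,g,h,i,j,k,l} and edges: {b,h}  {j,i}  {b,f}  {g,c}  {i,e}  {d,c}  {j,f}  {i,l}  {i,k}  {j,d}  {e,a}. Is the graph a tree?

|V| = 12, |E| = 11.
Connected and |E| = |V| - 1, which characterizes a tree.

Yes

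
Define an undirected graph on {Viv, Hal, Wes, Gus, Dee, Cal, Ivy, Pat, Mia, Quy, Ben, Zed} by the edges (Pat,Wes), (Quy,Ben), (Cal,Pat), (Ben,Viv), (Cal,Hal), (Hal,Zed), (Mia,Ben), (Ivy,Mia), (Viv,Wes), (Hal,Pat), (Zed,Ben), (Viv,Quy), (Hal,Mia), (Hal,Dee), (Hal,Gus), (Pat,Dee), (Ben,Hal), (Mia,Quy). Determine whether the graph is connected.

Yes

A breadth-first search from Viv visits Viv, Quy, Wes, Ben, Mia, Pat, Zed, Hal, Ivy, Dee, Cal, Gus — all 12 vertices — so the graph is connected.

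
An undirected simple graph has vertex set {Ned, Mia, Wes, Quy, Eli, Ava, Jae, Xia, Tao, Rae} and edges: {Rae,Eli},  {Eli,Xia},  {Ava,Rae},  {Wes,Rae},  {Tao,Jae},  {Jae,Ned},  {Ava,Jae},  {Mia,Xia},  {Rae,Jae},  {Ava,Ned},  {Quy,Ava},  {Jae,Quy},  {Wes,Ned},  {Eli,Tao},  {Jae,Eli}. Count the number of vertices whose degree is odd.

2

Degrees: Ned:3, Mia:1, Wes:2, Quy:2, Eli:4, Ava:4, Jae:6, Xia:2, Tao:2, Rae:4
Odd-degree vertices: Ned, Mia.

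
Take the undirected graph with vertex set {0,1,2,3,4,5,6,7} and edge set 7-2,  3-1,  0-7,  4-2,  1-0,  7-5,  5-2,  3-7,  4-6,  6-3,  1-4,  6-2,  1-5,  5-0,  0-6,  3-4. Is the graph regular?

Yes

Degrees: 0:4, 1:4, 2:4, 3:4, 4:4, 5:4, 6:4, 7:4
All degrees equal 4; the graph is regular.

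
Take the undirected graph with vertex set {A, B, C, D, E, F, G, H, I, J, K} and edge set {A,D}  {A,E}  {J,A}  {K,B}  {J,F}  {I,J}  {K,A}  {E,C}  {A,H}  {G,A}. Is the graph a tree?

The graph has 11 vertices and 10 edges.
It is connected with exactly 10 edges, hence acyclic — it is a tree.

Yes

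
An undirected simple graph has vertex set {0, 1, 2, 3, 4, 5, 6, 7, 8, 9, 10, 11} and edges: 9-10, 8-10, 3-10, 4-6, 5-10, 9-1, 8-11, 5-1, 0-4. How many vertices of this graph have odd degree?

Degrees: 0:1, 1:2, 2:0, 3:1, 4:2, 5:2, 6:1, 7:0, 8:2, 9:2, 10:4, 11:1
Odd-degree vertices: 0, 3, 6, 11.

4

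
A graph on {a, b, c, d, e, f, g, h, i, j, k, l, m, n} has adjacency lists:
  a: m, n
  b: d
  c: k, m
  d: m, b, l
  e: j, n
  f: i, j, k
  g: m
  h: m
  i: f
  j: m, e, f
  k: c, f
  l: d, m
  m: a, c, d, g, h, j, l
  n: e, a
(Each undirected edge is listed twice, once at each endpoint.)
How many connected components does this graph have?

Component: {a, b, c, d, e, f, g, h, i, j, k, l, m, n}

1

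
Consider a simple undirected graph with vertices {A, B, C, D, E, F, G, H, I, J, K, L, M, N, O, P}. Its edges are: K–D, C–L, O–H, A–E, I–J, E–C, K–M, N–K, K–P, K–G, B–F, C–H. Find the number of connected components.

Component: {B, F}
Component: {I, J}
Component: {A, C, E, H, L, O}
Component: {D, G, K, M, N, P}

4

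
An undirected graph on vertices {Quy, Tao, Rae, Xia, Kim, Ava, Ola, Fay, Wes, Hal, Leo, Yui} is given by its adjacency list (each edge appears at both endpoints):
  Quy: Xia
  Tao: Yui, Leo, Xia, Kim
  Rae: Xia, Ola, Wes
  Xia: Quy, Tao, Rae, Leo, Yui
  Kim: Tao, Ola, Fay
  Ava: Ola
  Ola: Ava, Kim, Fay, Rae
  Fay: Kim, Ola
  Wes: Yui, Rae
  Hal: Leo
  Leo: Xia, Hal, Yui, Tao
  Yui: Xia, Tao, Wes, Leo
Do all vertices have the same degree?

No

Degrees: Quy:1, Tao:4, Rae:3, Xia:5, Kim:3, Ava:1, Ola:4, Fay:2, Wes:2, Hal:1, Leo:4, Yui:4
Degrees are not all equal (e.g. deg(Quy)=1 but deg(Xia)=5); not regular.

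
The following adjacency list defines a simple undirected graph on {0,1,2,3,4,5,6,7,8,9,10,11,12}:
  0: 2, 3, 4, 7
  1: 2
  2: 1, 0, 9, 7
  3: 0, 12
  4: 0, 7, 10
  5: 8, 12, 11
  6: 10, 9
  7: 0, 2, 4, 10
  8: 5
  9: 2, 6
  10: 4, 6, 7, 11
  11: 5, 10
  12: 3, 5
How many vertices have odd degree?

4

Degrees: 0:4, 1:1, 2:4, 3:2, 4:3, 5:3, 6:2, 7:4, 8:1, 9:2, 10:4, 11:2, 12:2
Odd-degree vertices: 1, 4, 5, 8.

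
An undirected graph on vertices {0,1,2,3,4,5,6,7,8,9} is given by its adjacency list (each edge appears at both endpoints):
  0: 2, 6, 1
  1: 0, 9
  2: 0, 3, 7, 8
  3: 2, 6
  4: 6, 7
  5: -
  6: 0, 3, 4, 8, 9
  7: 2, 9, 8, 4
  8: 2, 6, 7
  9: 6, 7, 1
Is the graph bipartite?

No

8-2-7-8 is an odd cycle (length 3), and a bipartite graph can contain only even cycles.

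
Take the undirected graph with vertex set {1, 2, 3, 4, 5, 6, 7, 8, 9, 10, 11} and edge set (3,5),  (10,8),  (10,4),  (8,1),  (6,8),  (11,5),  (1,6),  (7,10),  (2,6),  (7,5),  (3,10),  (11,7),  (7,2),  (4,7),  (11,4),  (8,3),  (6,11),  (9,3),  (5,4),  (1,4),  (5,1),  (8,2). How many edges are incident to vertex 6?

4

Neighbors of 6: 1, 2, 8, 11.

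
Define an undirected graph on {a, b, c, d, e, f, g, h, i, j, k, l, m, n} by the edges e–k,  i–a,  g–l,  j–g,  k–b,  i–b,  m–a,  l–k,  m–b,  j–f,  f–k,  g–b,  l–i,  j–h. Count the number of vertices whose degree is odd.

6

Degrees: a:2, b:4, c:0, d:0, e:1, f:2, g:3, h:1, i:3, j:3, k:4, l:3, m:2, n:0
Odd-degree vertices: e, g, h, i, j, l.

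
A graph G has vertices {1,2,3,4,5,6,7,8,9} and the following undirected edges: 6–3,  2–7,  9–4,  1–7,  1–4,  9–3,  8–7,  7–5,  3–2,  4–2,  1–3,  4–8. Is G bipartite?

A valid 2-coloring puts {3, 4, 7} on one side and {1, 2, 5, 6, 8, 9} on the other; every edge crosses between the two sides.

Yes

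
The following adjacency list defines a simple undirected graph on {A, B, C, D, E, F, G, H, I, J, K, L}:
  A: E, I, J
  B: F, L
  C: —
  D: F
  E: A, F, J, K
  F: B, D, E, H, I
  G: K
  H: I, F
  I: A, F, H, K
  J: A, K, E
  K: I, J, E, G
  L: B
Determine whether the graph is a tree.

No

The graph has 12 vertices and 15 edges.
It splits into 2 components, so it cannot be a tree.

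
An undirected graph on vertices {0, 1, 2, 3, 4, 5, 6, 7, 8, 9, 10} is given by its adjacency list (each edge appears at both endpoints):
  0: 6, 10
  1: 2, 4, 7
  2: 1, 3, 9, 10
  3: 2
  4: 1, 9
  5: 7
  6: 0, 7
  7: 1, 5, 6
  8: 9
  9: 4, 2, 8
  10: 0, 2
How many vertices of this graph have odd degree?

Degrees: 0:2, 1:3, 2:4, 3:1, 4:2, 5:1, 6:2, 7:3, 8:1, 9:3, 10:2
Odd-degree vertices: 1, 3, 5, 7, 8, 9.

6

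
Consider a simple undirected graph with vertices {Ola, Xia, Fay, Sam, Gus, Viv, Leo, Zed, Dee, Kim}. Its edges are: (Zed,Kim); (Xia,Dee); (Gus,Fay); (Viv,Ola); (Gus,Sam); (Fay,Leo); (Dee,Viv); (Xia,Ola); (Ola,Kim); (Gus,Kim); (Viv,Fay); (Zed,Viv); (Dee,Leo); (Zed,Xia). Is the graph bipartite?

No

The cycle Ola-Viv-Fay-Gus-Kim-Ola has length 5, which is odd, so the graph is not bipartite.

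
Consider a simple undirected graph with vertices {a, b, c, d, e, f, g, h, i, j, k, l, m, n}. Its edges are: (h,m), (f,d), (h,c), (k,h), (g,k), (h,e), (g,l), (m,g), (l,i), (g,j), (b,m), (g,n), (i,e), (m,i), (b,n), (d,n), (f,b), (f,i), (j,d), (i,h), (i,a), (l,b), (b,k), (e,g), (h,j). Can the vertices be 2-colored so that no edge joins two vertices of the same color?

No

The cycle m-h-i-m has length 3, which is odd, so the graph is not bipartite.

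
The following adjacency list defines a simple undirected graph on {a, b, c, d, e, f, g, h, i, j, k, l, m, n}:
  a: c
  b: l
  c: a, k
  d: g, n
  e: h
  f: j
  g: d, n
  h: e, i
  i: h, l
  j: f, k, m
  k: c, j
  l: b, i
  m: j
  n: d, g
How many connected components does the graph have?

Component: {d, g, n}
Component: {b, e, h, i, l}
Component: {a, c, f, j, k, m}

3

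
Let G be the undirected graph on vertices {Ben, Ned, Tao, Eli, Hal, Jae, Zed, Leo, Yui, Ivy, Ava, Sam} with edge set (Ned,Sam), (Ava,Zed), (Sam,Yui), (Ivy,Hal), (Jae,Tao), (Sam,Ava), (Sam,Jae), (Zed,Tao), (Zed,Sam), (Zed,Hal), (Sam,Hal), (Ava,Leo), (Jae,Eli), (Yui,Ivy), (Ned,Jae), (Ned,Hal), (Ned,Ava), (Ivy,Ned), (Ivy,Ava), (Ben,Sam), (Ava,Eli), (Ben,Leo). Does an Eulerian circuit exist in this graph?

No

Degrees: Ben:2, Ned:5, Tao:2, Eli:2, Hal:4, Jae:4, Zed:4, Leo:2, Yui:2, Ivy:4, Ava:6, Sam:7
Vertices with odd degree: Ned, Sam. An Eulerian circuit requires all degrees even.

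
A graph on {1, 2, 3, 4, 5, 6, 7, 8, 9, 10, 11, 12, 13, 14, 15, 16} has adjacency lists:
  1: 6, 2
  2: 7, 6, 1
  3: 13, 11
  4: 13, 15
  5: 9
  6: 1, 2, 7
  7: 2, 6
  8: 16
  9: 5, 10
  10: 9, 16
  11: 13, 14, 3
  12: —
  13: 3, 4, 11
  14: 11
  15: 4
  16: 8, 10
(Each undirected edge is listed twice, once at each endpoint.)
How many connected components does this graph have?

Component: {12}
Component: {1, 2, 6, 7}
Component: {5, 8, 9, 10, 16}
Component: {3, 4, 11, 13, 14, 15}

4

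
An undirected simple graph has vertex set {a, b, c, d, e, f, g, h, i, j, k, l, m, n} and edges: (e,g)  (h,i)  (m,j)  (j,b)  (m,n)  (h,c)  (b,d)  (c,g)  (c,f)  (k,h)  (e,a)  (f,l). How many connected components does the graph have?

Component: {b, d, j, m, n}
Component: {a, c, e, f, g, h, i, k, l}

2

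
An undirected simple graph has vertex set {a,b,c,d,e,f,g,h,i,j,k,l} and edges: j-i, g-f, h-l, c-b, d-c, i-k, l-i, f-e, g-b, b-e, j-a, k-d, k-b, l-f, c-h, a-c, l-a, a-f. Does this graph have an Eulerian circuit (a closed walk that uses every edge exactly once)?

Degrees: a:4, b:4, c:4, d:2, e:2, f:4, g:2, h:2, i:3, j:2, k:3, l:4
i, k have odd degree; an Eulerian circuit needs every degree to be even, so none exists.

No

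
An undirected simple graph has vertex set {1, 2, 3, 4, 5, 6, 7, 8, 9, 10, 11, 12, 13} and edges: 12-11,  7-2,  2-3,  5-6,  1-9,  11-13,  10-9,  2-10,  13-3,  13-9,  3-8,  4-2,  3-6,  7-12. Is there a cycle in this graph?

|V| = 13, |E| = 14, number of components = 1.
One cycle is 13-3-2-7-12-11-13.

Yes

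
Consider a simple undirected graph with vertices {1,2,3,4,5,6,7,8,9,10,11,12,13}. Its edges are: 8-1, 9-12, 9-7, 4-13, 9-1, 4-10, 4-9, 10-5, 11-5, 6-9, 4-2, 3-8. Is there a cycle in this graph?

The graph has 13 vertices, 12 edges, and 1 connected component.
A forest on 13 vertices with 1 component has exactly 12 edges, which matches — so no cycle.

No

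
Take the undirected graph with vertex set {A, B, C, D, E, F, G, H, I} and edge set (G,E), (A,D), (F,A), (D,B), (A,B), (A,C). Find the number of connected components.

4

Component: {H}
Component: {I}
Component: {E, G}
Component: {A, B, C, D, F}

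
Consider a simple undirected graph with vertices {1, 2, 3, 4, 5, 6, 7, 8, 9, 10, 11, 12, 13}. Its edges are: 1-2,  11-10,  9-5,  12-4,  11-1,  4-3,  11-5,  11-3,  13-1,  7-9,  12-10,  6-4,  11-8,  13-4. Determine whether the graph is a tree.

No

The graph has 13 vertices and 14 edges.
A tree on 13 vertices has exactly 12 edges; this graph has 14, so it contains a cycle and is not a tree.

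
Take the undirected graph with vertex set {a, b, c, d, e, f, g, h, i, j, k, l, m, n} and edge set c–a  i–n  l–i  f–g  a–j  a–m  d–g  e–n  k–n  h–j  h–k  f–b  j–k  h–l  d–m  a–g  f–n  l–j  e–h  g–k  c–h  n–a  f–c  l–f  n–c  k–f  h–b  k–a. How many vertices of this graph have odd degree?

Degrees: a:6, b:2, c:4, d:2, e:2, f:6, g:4, h:6, i:2, j:4, k:6, l:4, m:2, n:6
Odd-degree vertices: none.

0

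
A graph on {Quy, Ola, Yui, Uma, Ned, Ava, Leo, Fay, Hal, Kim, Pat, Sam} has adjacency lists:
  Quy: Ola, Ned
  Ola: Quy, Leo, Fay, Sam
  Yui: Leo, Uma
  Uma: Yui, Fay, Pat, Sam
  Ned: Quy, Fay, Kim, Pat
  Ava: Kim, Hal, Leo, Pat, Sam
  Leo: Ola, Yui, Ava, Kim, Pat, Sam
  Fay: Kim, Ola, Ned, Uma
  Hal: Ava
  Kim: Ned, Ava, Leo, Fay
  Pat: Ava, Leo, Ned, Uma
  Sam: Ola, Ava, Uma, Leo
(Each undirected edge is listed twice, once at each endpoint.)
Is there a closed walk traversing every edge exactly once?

No

Degrees: Quy:2, Ola:4, Yui:2, Uma:4, Ned:4, Ava:5, Leo:6, Fay:4, Hal:1, Kim:4, Pat:4, Sam:4
Vertices with odd degree: Ava, Hal. An Eulerian circuit requires all degrees even.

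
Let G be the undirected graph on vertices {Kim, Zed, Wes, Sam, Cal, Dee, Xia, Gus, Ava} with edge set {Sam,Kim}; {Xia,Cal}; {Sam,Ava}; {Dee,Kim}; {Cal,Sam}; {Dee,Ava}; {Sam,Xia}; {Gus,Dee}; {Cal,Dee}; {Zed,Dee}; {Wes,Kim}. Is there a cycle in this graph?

|V| = 9, |E| = 11, number of components = 1.
Since 11 > 9 - 1, a cycle must exist; for instance Dee-Ava-Sam-Xia-Cal-Dee.

Yes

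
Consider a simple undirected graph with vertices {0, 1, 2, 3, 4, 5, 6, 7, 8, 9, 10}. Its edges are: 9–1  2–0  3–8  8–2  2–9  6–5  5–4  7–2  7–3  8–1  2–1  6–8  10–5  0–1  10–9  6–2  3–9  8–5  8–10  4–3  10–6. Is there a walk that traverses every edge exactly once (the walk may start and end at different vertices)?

Degrees: 0:2, 1:4, 2:6, 3:4, 4:2, 5:4, 6:4, 7:2, 8:6, 9:4, 10:4
Odd-degree vertices: none (0 total).
The non-isolated vertices are connected and exactly 0 have odd degree, so an Eulerian trail exists.

Yes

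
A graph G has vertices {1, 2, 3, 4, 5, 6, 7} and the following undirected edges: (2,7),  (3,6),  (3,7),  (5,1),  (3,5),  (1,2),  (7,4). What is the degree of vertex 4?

1

Neighbors of 4: 7.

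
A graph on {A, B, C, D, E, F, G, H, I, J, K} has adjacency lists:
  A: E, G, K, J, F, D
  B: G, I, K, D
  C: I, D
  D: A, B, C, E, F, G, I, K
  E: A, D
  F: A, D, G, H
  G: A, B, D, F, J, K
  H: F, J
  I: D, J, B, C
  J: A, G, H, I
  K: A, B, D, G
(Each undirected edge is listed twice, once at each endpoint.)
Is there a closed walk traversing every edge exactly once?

Degrees: A:6, B:4, C:2, D:8, E:2, F:4, G:6, H:2, I:4, J:4, K:4
Every vertex has even degree and the edges form a single connected piece, so an Eulerian circuit exists.

Yes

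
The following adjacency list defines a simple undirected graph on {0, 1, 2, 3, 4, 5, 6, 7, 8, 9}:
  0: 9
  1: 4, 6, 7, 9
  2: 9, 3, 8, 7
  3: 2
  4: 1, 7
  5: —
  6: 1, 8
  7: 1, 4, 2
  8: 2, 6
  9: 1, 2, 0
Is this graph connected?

Component: {5}
Component: {0, 1, 2, 3, 4, 6, 7, 8, 9}
There are 2 separate components, so the graph is not connected.

No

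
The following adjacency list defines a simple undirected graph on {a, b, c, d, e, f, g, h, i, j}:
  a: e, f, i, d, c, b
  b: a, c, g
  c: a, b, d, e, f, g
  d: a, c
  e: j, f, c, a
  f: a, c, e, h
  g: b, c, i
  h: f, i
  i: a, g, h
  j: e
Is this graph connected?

Yes

A breadth-first search from a visits a, f, c, e, d, i, b, h, g, j — all 10 vertices — so the graph is connected.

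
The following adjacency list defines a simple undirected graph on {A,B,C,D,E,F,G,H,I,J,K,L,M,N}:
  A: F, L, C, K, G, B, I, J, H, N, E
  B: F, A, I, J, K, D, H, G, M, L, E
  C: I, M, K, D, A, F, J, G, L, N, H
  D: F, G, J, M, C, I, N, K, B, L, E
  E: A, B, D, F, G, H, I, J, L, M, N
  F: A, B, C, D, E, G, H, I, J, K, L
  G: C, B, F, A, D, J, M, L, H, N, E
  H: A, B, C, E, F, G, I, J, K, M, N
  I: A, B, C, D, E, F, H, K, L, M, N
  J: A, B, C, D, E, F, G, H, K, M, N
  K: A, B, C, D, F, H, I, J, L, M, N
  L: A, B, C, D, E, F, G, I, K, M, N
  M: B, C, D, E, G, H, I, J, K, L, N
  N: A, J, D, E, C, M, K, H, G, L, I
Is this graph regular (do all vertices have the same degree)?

Yes

Degrees: A:11, B:11, C:11, D:11, E:11, F:11, G:11, H:11, I:11, J:11, K:11, L:11, M:11, N:11
Every vertex has degree 11, so the graph is 11-regular.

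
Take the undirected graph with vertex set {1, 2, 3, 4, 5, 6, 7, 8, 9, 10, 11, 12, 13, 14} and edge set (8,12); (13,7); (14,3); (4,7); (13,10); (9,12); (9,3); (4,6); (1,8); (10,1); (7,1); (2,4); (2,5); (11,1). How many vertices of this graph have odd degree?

Degrees: 1:4, 2:2, 3:2, 4:3, 5:1, 6:1, 7:3, 8:2, 9:2, 10:2, 11:1, 12:2, 13:2, 14:1
Odd-degree vertices: 4, 5, 6, 7, 11, 14.

6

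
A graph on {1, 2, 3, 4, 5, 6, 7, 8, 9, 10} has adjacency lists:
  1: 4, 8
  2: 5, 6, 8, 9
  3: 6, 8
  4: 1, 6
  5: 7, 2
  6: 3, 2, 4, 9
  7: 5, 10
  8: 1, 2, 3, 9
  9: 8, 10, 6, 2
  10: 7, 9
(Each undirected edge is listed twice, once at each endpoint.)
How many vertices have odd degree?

Degrees: 1:2, 2:4, 3:2, 4:2, 5:2, 6:4, 7:2, 8:4, 9:4, 10:2
Odd-degree vertices: none.

0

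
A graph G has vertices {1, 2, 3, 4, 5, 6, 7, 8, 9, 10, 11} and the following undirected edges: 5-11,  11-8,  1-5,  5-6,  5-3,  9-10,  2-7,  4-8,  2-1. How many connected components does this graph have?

2

Component: {9, 10}
Component: {1, 2, 3, 4, 5, 6, 7, 8, 11}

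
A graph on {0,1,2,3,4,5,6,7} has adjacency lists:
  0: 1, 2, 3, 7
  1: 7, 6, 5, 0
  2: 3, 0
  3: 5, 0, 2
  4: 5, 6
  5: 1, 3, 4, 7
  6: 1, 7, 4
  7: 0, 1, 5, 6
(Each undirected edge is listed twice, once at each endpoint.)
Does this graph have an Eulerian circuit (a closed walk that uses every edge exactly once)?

No

Degrees: 0:4, 1:4, 2:2, 3:3, 4:2, 5:4, 6:3, 7:4
Vertices with odd degree: 3, 6. An Eulerian circuit requires all degrees even.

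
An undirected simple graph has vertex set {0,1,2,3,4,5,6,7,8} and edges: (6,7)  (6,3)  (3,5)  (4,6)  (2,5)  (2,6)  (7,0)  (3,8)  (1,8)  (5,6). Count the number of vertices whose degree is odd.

Degrees: 0:1, 1:1, 2:2, 3:3, 4:1, 5:3, 6:5, 7:2, 8:2
Odd-degree vertices: 0, 1, 3, 4, 5, 6.

6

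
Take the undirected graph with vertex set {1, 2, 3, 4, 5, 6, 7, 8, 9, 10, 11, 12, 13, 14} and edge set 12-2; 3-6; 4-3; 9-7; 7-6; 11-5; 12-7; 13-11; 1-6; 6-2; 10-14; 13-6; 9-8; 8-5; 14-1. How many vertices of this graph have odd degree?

4

Degrees: 1:2, 2:2, 3:2, 4:1, 5:2, 6:5, 7:3, 8:2, 9:2, 10:1, 11:2, 12:2, 13:2, 14:2
Odd-degree vertices: 4, 6, 7, 10.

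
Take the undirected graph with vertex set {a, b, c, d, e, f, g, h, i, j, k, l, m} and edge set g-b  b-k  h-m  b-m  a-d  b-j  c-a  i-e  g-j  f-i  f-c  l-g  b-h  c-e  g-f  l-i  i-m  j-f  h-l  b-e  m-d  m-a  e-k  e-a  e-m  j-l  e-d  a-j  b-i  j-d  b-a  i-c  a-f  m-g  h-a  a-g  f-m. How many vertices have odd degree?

2

Degrees: a:9, b:8, c:4, d:4, e:7, f:6, g:6, h:4, i:6, j:6, k:2, l:4, m:8
Odd-degree vertices: a, e.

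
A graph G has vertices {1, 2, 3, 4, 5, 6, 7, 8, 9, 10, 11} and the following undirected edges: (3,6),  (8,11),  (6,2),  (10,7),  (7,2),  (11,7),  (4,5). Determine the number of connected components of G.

4

Component: {1}
Component: {9}
Component: {4, 5}
Component: {2, 3, 6, 7, 8, 10, 11}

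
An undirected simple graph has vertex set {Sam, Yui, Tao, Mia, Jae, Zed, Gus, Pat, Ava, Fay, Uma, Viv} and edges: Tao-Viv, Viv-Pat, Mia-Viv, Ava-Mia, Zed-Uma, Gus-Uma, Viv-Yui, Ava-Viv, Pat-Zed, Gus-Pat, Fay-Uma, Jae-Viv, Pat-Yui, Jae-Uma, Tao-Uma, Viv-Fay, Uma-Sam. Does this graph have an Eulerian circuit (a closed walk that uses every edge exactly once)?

Degrees: Sam:1, Yui:2, Tao:2, Mia:2, Jae:2, Zed:2, Gus:2, Pat:4, Ava:2, Fay:2, Uma:6, Viv:7
Vertices with odd degree: Sam, Viv. An Eulerian circuit requires all degrees even.

No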